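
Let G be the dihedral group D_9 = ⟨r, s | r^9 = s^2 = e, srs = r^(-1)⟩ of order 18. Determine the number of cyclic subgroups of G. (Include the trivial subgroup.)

Each element a generates a cyclic subgroup ⟨a⟩; distinct elements may generate the same one (a cyclic group of order d has φ(d) generators).
Cyclic subgroups by order — order 1: 1; order 2: 9; order 3: 1; order 9: 1.
Total: 12.

12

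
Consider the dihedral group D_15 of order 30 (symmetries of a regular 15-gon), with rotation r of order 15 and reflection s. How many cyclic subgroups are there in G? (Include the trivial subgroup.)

19

A cyclic subgroup of order d is generated by each of its φ(d) elements of order d, so the cyclic subgroups of order d number (#elements of order d)/φ(d).
Cyclic subgroups by order — order 1: 1; order 2: 15; order 3: 1; order 5: 1; order 15: 1.
Total: 19.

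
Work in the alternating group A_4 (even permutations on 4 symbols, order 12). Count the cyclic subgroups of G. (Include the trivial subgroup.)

8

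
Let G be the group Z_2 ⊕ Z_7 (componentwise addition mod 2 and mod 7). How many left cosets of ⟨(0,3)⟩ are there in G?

|⟨(0,3)⟩| = 7 and |G| = 14.
By Lagrange, [G : H] = |G|/|H| = 14/7 = 2.

2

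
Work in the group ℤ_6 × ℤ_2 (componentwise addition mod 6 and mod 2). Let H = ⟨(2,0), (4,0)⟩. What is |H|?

3

|⟨(2,0)⟩| = 3 and |⟨(4,0)⟩| = 3, so |H| is a multiple of lcm(3, 3) = 3 and divides |G| = 12.
Closing under the operation: H = {(0,0), (2,0), (4,0)}, so |H| = 3.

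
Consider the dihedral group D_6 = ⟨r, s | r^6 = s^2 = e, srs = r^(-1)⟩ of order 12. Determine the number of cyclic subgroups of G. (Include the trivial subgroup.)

10

Each element a generates a cyclic subgroup ⟨a⟩; distinct elements may generate the same one (a cyclic group of order d has φ(d) generators).
Cyclic subgroups by order — order 1: 1; order 2: 7; order 3: 1; order 6: 1.
Total: 10.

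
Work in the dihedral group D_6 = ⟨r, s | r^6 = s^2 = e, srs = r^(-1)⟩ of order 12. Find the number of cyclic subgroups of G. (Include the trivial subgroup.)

10

A cyclic subgroup of order d is generated by each of its φ(d) elements of order d, so the cyclic subgroups of order d number (#elements of order d)/φ(d).
Cyclic subgroups by order — order 1: 1; order 2: 7; order 3: 1; order 6: 1.
Total: 10.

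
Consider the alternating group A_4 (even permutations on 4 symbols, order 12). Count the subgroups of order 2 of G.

3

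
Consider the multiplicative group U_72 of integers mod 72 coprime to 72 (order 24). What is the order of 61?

Compute successive powers of 61 mod 72: 61, 49, 37, 25, 13, 1; 61^6 ≡ 1 (mod 72).
So |⟨61⟩| = 6.

6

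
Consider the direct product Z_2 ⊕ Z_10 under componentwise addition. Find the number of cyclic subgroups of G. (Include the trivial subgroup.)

Each element a generates a cyclic subgroup ⟨a⟩; distinct elements may generate the same one (a cyclic group of order d has φ(d) generators).
Cyclic subgroups by order — order 1: 1; order 2: 3; order 5: 1; order 10: 3.
Total: 8.

8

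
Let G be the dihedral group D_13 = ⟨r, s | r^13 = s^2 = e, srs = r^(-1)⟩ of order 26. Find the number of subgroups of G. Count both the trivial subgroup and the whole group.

16

|G| = 26, so by Lagrange every subgroup order divides 26. Divisors: 1, 2, 13, 26.
Subgroups by order — order 1: 1; order 2: 13; order 13: 1; order 26: 1.
Total: 1 + 13 + 1 + 1 = 16.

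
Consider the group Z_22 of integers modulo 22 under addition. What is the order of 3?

In Z_22, the order of an element a is n/gcd(a, n).
gcd(3, 22) = 1, so |⟨3⟩| = 22/1 = 22.

22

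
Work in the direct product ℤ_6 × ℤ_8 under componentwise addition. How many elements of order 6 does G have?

6

An element (a,b) has order lcm(ord(a), ord(b)); count pairs with lcm equal to 6.
Enumerating gives 6 such elements.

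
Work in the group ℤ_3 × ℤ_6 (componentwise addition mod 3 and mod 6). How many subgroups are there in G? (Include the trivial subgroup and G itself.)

|G| = 18, so by Lagrange every subgroup order divides 18. Divisors: 1, 2, 3, 6, 9, 18.
Subgroups by order — order 1: 1; order 2: 1; order 3: 4; order 6: 4; order 9: 1; order 18: 1.
Total: 1 + 1 + 4 + 4 + 1 + 1 = 12.

12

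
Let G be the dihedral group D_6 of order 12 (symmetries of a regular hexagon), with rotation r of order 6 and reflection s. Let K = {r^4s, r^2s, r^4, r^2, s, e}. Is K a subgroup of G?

Yes

|K| = 6 divides |G| = 12, consistent with Lagrange.
K contains the identity, every element's inverse is in K, and K is closed under ·: it is a subgroup.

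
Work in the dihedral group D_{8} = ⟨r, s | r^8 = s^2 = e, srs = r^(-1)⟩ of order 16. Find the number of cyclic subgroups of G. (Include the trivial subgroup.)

Group the elements of G by the cyclic subgroup they generate; each cyclic subgroup of order d accounts for φ(d) elements.
Cyclic subgroups by order — order 1: 1; order 2: 9; order 4: 1; order 8: 1.
Total: 12.

12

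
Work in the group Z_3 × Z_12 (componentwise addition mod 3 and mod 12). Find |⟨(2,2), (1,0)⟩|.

18

|⟨(2,2)⟩| = 6 and |⟨(1,0)⟩| = 3, so |H| is a multiple of lcm(6, 3) = 6 and divides |G| = 36.
Closing under the operation: H = {(0,0), (0,2), (0,4), (0,6), (0,8), (0,10), (1,0), (1,2), (1,4), (1,6), (1,8), (1,10), (2,0), (2,2), (2,4), (2,6), (2,8), (2,10)}, so |H| = 18.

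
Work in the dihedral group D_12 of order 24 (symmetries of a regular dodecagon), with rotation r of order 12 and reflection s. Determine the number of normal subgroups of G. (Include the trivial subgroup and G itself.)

G has 34 subgroups. Checking conjugation-invariance by order — order 1: 1/1 normal; order 2: 1/13 normal; order 3: 1/1 normal; order 4: 1/7 normal; order 6: 1/5 normal; order 8: 0/3 normal; order 12: 3/3 normal; order 24: 1/1 normal.
Total normal subgroups: 9.

9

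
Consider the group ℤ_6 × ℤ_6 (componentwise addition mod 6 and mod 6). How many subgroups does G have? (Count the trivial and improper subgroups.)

30

|G| = 36, so by Lagrange every subgroup order divides 36. Divisors: 1, 2, 3, 4, 6, 9, 12, 18, 36.
Subgroups by order — order 1: 1; order 2: 3; order 3: 4; order 4: 1; order 6: 12; order 9: 1; order 12: 4; order 18: 3; order 36: 1.
Total: 1 + 3 + 4 + 1 + 12 + 1 + 4 + 3 + 1 = 30.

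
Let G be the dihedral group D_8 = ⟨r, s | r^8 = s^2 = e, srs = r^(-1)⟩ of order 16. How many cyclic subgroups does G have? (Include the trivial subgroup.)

A cyclic subgroup of order d is generated by each of its φ(d) elements of order d, so the cyclic subgroups of order d number (#elements of order d)/φ(d).
Cyclic subgroups by order — order 1: 1; order 2: 9; order 4: 1; order 8: 1.
Total: 12.

12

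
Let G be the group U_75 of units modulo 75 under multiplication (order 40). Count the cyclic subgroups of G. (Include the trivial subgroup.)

A cyclic subgroup of order d is generated by each of its φ(d) elements of order d, so the cyclic subgroups of order d number (#elements of order d)/φ(d).
Cyclic subgroups by order — order 1: 1; order 2: 3; order 4: 2; order 5: 1; order 10: 3; order 20: 2.
Total: 12.

12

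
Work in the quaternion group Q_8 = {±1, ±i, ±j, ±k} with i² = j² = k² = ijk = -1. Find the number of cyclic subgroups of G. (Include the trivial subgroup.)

5

A cyclic subgroup of order d is generated by each of its φ(d) elements of order d, so the cyclic subgroups of order d number (#elements of order d)/φ(d).
Cyclic subgroups by order — order 1: 1; order 2: 1; order 4: 3.
Total: 5.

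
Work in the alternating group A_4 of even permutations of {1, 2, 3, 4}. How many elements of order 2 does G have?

The elements of order 2 are: (1 2)(3 4), (1 3)(2 4), (1 4)(2 3).
That's 3.

3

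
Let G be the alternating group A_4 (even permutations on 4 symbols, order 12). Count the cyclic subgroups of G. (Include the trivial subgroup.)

8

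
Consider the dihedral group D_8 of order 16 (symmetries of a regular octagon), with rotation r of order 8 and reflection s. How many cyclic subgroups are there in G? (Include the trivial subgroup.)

12

Each element a generates a cyclic subgroup ⟨a⟩; distinct elements may generate the same one (a cyclic group of order d has φ(d) generators).
Cyclic subgroups by order — order 1: 1; order 2: 9; order 4: 1; order 8: 1.
Total: 12.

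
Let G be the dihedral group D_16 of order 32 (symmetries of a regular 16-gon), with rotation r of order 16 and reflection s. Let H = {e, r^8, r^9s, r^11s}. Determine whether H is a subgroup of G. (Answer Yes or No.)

Closure fails: r^11s · r^8 = r^3s ∉ H. So H is not a subgroup.

No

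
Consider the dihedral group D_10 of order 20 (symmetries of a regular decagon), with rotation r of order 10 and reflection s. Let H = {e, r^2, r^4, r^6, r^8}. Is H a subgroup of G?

|H| = 5 divides |G| = 20, consistent with Lagrange.
H contains the identity, every element's inverse is in H, and H is closed under ·: it is a subgroup.
In fact H = ⟨r^4⟩.

Yes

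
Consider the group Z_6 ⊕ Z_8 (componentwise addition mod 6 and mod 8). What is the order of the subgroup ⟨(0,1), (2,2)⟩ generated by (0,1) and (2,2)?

|⟨(0,1)⟩| = 8 and |⟨(2,2)⟩| = 12, so |H| is a multiple of lcm(8, 12) = 24 and divides |G| = 48.
Closing under the operation: H = {(0,0), (0,1), (0,2), (0,3), (0,4), (0,5), (0,6), (0,7), (2,0), (2,1), (2,2), (2,3), (2,4), (2,5), (2,6), (2,7), (4,0), (4,1), (4,2), (4,3), (4,4), (4,5), (4,6), (4,7)}, so |H| = 24.

24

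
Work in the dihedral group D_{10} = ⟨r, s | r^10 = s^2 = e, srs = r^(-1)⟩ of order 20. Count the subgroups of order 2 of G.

11

|G| = 20 and 2 | 20, so subgroups of order 2 are possible by Lagrange.
The subgroups of order 2 are: {e, r^2s}; {e, r^3s}; {e, r^4s}; {e, r^5}; … (11 in all).
So G has 11 subgroups of order 2.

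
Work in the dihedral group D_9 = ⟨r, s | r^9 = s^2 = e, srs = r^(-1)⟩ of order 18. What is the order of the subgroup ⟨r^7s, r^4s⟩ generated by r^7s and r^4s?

|⟨r^7s⟩| = 2 and |⟨r^4s⟩| = 2, so |H| is a multiple of lcm(2, 2) = 2 and divides |G| = 18.
Closing under the operation: H = {e, r^3, r^6, rs, r^4s, r^7s}, so |H| = 6.

6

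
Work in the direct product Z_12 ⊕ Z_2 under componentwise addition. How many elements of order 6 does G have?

6

An element (a,b) has order lcm(ord(a), ord(b)); count pairs with lcm equal to 6.
Enumerating gives 6 such elements.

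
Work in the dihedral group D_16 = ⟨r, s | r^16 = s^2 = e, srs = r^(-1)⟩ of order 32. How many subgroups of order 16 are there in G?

3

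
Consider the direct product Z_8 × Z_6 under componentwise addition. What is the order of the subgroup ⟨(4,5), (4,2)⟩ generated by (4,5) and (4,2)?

|⟨(4,5)⟩| = 6 and |⟨(4,2)⟩| = 6, so |H| is a multiple of lcm(6, 6) = 6 and divides |G| = 48.
Closing under the operation: H = {(0,0), (0,1), (0,2), (0,3), (0,4), (0,5), (4,0), (4,1), (4,2), (4,3), (4,4), (4,5)}, so |H| = 12.

12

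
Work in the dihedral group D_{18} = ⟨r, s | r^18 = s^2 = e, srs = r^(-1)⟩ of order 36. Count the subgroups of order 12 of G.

|G| = 36 and 12 | 36, so subgroups of order 12 are possible by Lagrange.
The subgroups of order 12 are: {e, r^3, r^6, r^9, r^12, r^15, rs, r^4s, r^7s, r^10s, r^13s, r^16s}; {e, r^3, r^6, r^9, r^12, r^15, r^2s, r^5s, r^8s, r^11s, r^14s, r^17s}; {e, r^3, r^6, r^9, r^12, r^15, s, r^3s, r^6s, r^9s, r^12s, r^15s}.
So G has 3 subgroups of order 12.

3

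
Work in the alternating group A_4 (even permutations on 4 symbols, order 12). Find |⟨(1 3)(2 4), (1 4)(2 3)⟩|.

4

|⟨(1 3)(2 4)⟩| = 2 and |⟨(1 4)(2 3)⟩| = 2, so |H| is a multiple of lcm(2, 2) = 2 and divides |G| = 12.
Closing under the operation: H = {e, (1 2)(3 4), (1 3)(2 4), (1 4)(2 3)}, so |H| = 4.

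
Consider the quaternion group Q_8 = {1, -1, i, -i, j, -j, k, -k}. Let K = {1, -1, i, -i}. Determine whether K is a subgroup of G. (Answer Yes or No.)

Yes

|K| = 4 divides |G| = 8, consistent with Lagrange.
K contains the identity, every element's inverse is in K, and K is closed under ·: it is a subgroup.
In fact K = ⟨-i⟩.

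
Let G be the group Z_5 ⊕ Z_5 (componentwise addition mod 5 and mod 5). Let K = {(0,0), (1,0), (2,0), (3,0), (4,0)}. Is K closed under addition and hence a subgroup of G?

Yes

|K| = 5 divides |G| = 25, consistent with Lagrange.
K contains the identity, every element's inverse is in K, and K is closed under +: it is a subgroup.
In fact K = ⟨(4,0)⟩.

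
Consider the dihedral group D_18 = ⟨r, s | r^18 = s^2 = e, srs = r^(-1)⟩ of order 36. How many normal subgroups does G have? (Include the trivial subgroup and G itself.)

9

G has 45 subgroups. Checking conjugation-invariance by order — order 1: 1/1 normal; order 2: 1/19 normal; order 3: 1/1 normal; order 4: 0/9 normal; order 6: 1/7 normal; order 9: 1/1 normal; order 12: 0/3 normal; order 18: 3/3 normal; order 36: 1/1 normal.
Total normal subgroups: 9.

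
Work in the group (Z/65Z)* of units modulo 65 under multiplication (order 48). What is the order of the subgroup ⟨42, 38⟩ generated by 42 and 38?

24

|⟨42⟩| = 12 and |⟨38⟩| = 4, so |H| is a multiple of lcm(12, 4) = 12 and divides |G| = 48.
Closing under the operation: H = {1, 3, 4, 9, 12, 14, 16, 17, 22, 23, 27, 29, 36, 38, 42, 43, 48, 49, 51, 53, 56, 61, 62, 64}, so |H| = 24.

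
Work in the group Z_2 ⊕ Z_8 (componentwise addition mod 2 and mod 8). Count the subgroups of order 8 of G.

|G| = 16 and 8 | 16, so subgroups of order 8 are possible by Lagrange.
The subgroups of order 8 are: {(0,0), (0,1), (0,2), (0,3), (0,4), (0,5), (0,6), (0,7)}; {(0,0), (0,2), (0,4), (0,6), (1,0), (1,2), (1,4), (1,6)}; {(0,0), (0,2), (0,4), (0,6), (1,1), (1,3), (1,5), (1,7)}.
So G has 3 subgroups of order 8.

3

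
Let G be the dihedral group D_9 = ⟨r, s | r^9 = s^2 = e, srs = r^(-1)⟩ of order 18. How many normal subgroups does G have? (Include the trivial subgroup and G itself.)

4

G has 16 subgroups. Checking conjugation-invariance by order — order 1: 1/1 normal; order 2: 0/9 normal; order 3: 1/1 normal; order 6: 0/3 normal; order 9: 1/1 normal; order 18: 1/1 normal.
Total normal subgroups: 4.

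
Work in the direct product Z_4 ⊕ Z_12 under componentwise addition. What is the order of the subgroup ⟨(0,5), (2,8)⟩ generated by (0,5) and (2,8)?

|⟨(0,5)⟩| = 12 and |⟨(2,8)⟩| = 6, so |H| is a multiple of lcm(12, 6) = 12 and divides |G| = 48.
Closing under the operation: H = {(0,0), (0,1), (0,2), (0,3), (0,4), (0,5), (0,6), (0,7), (0,8), (0,9), (0,10), (0,11), (2,0), (2,1), (2,2), (2,3), (2,4), (2,5), (2,6), (2,7), (2,8), (2,9), (2,10), (2,11)}, so |H| = 24.

24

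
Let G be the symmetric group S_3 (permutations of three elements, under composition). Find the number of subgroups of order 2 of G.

|G| = 6 and 2 | 6, so subgroups of order 2 are possible by Lagrange.
The subgroups of order 2 are: {e, (1 2)}; {e, (1 3)}; {e, (2 3)}.
So G has 3 subgroups of order 2.

3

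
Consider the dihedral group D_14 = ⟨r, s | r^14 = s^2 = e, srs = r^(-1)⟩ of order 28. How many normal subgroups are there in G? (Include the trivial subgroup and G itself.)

7

G has 28 subgroups. Checking conjugation-invariance by order — order 1: 1/1 normal; order 2: 1/15 normal; order 4: 0/7 normal; order 7: 1/1 normal; order 14: 3/3 normal; order 28: 1/1 normal.
Total normal subgroups: 7.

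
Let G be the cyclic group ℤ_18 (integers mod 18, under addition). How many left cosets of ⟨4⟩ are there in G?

|⟨4⟩| = 9 and |G| = 18.
By Lagrange, [G : H] = |G|/|H| = 18/9 = 2.

2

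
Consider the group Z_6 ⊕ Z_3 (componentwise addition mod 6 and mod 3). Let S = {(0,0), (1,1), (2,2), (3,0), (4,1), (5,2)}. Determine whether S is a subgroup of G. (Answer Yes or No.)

|S| = 6 divides |G| = 18, consistent with Lagrange.
S contains the identity, every element's inverse is in S, and S is closed under +: it is a subgroup.
In fact S = ⟨(5,2)⟩.

Yes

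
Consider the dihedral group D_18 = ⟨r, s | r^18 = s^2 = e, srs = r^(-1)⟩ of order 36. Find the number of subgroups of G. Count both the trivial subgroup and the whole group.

|G| = 36, so by Lagrange every subgroup order divides 36. Divisors: 1, 2, 3, 4, 6, 9, 12, 18, 36.
Subgroups by order — order 1: 1; order 2: 19; order 3: 1; order 4: 9; order 6: 7; order 9: 1; order 12: 3; order 18: 3; order 36: 1.
Total: 1 + 19 + 1 + 9 + 7 + 1 + 3 + 3 + 1 = 45.

45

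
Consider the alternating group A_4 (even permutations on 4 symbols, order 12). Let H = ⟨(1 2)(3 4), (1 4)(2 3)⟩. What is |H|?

|⟨(1 2)(3 4)⟩| = 2 and |⟨(1 4)(2 3)⟩| = 2, so |H| is a multiple of lcm(2, 2) = 2 and divides |G| = 12.
Closing under the operation: H = {e, (1 2)(3 4), (1 3)(2 4), (1 4)(2 3)}, so |H| = 4.

4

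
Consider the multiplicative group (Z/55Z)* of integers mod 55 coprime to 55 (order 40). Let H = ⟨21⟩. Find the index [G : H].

|⟨21⟩| = 2 and |G| = 40.
By Lagrange, [G : H] = |G|/|H| = 40/2 = 20.

20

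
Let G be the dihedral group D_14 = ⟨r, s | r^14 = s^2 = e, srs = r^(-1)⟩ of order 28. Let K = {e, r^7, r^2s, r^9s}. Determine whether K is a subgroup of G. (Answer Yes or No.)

|K| = 4 divides |G| = 28, consistent with Lagrange.
K contains the identity, every element's inverse is in K, and K is closed under ·: it is a subgroup.

Yes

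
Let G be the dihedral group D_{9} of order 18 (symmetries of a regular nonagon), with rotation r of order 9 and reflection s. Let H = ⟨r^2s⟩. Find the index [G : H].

9

|⟨r^2s⟩| = 2 and |G| = 18.
By Lagrange, [G : H] = |G|/|H| = 18/2 = 9.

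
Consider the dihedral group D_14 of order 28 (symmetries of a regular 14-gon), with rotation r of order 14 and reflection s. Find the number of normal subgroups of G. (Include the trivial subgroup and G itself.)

G has 28 subgroups. Checking conjugation-invariance by order — order 1: 1/1 normal; order 2: 1/15 normal; order 4: 0/7 normal; order 7: 1/1 normal; order 14: 3/3 normal; order 28: 1/1 normal.
Total normal subgroups: 7.

7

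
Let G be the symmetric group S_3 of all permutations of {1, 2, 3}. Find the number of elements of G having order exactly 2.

The elements of order 2 are: (2 3), (1 2), (1 3).
That's 3.

3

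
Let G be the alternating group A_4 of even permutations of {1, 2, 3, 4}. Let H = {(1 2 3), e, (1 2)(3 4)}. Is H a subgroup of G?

No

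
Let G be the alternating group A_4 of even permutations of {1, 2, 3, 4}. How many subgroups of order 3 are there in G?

4

|G| = 12 and 3 | 12, so subgroups of order 3 are possible by Lagrange.
The subgroups of order 3 are: {e, (1 2 3), (1 3 2)}; {e, (1 2 4), (1 4 2)}; {e, (1 3 4), (1 4 3)}; {e, (2 3 4), (2 4 3)}.
So G has 4 subgroups of order 3.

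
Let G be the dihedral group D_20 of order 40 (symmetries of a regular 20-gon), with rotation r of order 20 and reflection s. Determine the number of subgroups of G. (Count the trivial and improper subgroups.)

48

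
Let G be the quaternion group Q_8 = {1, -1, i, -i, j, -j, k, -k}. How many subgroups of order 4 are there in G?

3

|G| = 8 and 4 | 8, so subgroups of order 4 are possible by Lagrange.
The subgroups of order 4 are: {1, -1, i, -i}; {1, -1, j, -j}; {1, -1, k, -k}.
So G has 3 subgroups of order 4.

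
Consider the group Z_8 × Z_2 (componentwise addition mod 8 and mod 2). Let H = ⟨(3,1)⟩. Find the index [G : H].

|⟨(3,1)⟩| = 8 and |G| = 16.
By Lagrange, [G : H] = |G|/|H| = 16/8 = 2.

2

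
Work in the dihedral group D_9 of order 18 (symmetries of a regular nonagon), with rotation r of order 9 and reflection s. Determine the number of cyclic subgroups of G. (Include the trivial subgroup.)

Group the elements of G by the cyclic subgroup they generate; each cyclic subgroup of order d accounts for φ(d) elements.
Cyclic subgroups by order — order 1: 1; order 2: 9; order 3: 1; order 9: 1.
Total: 12.

12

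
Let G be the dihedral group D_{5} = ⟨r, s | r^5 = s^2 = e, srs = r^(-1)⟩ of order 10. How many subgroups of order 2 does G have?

5

|G| = 10 and 2 | 10, so subgroups of order 2 are possible by Lagrange.
The subgroups of order 2 are: {e, r^2s}; {e, r^3s}; {e, r^4s}; {e, rs}; … (5 in all).
So G has 5 subgroups of order 2.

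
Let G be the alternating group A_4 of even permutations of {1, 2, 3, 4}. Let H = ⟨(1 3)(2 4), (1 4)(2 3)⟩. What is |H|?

4

|⟨(1 3)(2 4)⟩| = 2 and |⟨(1 4)(2 3)⟩| = 2, so |H| is a multiple of lcm(2, 2) = 2 and divides |G| = 12.
Closing under the operation: H = {e, (1 2)(3 4), (1 3)(2 4), (1 4)(2 3)}, so |H| = 4.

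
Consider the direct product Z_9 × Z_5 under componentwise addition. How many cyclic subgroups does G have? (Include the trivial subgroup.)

6

Group the elements of G by the cyclic subgroup they generate; each cyclic subgroup of order d accounts for φ(d) elements.
Cyclic subgroups by order — order 1: 1; order 3: 1; order 5: 1; order 9: 1; order 15: 1; order 45: 1.
Total: 6.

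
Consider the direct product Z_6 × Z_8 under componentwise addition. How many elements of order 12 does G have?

8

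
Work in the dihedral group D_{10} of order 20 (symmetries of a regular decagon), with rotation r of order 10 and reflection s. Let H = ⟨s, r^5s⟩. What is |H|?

|⟨s⟩| = 2 and |⟨r^5s⟩| = 2, so |H| is a multiple of lcm(2, 2) = 2 and divides |G| = 20.
Closing under the operation: H = {e, r^5, s, r^5s}, so |H| = 4.

4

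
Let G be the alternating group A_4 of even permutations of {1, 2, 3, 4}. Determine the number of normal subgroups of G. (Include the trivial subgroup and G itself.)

3

G has 10 subgroups. Checking conjugation-invariance by order — order 1: 1/1 normal; order 2: 0/3 normal; order 3: 0/4 normal; order 4: 1/1 normal; order 12: 1/1 normal.
Total normal subgroups: 3.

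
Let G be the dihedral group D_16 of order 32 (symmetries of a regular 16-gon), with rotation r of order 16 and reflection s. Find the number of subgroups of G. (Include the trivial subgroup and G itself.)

|G| = 32, so by Lagrange every subgroup order divides 32. Divisors: 1, 2, 4, 8, 16, 32.
Subgroups by order — order 1: 1; order 2: 17; order 4: 9; order 8: 5; order 16: 3; order 32: 1.
Total: 1 + 17 + 9 + 5 + 3 + 1 = 36.

36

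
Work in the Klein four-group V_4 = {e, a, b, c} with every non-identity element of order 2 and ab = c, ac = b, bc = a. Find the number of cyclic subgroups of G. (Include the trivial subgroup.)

Each element a generates a cyclic subgroup ⟨a⟩; distinct elements may generate the same one (a cyclic group of order d has φ(d) generators).
Cyclic subgroups by order — order 1: 1; order 2: 3.
Total: 4.

4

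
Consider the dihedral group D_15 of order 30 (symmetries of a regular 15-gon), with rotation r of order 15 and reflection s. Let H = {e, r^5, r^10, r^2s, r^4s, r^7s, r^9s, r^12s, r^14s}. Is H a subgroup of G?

|H| = 9 does not divide |G| = 30, so by Lagrange H is not a subgroup.

No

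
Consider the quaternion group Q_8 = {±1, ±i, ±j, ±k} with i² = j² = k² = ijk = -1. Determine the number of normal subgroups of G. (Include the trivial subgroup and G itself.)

G has 6 subgroups. Checking conjugation-invariance by order — order 1: 1/1 normal; order 2: 1/1 normal; order 4: 3/3 normal; order 8: 1/1 normal.
Total normal subgroups: 6.

6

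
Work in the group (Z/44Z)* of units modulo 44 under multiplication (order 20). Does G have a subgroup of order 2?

Yes

2 | 20. A subgroup of order 2 is {1, 21}.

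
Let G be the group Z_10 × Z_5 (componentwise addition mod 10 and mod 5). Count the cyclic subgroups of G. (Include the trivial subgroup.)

Each element a generates a cyclic subgroup ⟨a⟩; distinct elements may generate the same one (a cyclic group of order d has φ(d) generators).
Cyclic subgroups by order — order 1: 1; order 2: 1; order 5: 6; order 10: 6.
Total: 14.

14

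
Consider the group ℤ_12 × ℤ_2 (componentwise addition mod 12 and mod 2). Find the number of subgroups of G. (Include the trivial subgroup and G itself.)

16

|G| = 24, so by Lagrange every subgroup order divides 24. Divisors: 1, 2, 3, 4, 6, 8, 12, 24.
Subgroups by order — order 1: 1; order 2: 3; order 3: 1; order 4: 3; order 6: 3; order 8: 1; order 12: 3; order 24: 1.
Total: 1 + 3 + 1 + 3 + 3 + 1 + 3 + 1 = 16.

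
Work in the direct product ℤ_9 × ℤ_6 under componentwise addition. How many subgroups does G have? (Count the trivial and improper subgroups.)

20

|G| = 54, so by Lagrange every subgroup order divides 54. Divisors: 1, 2, 3, 6, 9, 18, 27, 54.
Subgroups by order — order 1: 1; order 2: 1; order 3: 4; order 6: 4; order 9: 4; order 18: 4; order 27: 1; order 54: 1.
Total: 1 + 1 + 4 + 4 + 4 + 4 + 1 + 1 = 20.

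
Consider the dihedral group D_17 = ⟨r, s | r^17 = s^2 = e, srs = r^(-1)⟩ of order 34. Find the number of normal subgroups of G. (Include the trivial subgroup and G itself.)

3

G has 20 subgroups. Checking conjugation-invariance by order — order 1: 1/1 normal; order 2: 0/17 normal; order 17: 1/1 normal; order 34: 1/1 normal.
Total normal subgroups: 3.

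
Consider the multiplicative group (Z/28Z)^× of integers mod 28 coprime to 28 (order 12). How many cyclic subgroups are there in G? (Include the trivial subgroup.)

8

Each element a generates a cyclic subgroup ⟨a⟩; distinct elements may generate the same one (a cyclic group of order d has φ(d) generators).
Cyclic subgroups by order — order 1: 1; order 2: 3; order 3: 1; order 6: 3.
Total: 8.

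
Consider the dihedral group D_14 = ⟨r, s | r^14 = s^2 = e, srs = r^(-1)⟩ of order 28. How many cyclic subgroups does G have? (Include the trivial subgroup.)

18

Group the elements of G by the cyclic subgroup they generate; each cyclic subgroup of order d accounts for φ(d) elements.
Cyclic subgroups by order — order 1: 1; order 2: 15; order 7: 1; order 14: 1.
Total: 18.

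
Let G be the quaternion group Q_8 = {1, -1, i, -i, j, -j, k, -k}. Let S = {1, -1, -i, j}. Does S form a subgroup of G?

No

j ∈ S but its inverse -j ∉ S, so S is not a subgroup.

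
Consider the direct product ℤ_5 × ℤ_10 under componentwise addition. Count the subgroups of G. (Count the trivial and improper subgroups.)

16

|G| = 50, so by Lagrange every subgroup order divides 50. Divisors: 1, 2, 5, 10, 25, 50.
Subgroups by order — order 1: 1; order 2: 1; order 5: 6; order 10: 6; order 25: 1; order 50: 1.
Total: 1 + 1 + 6 + 6 + 1 + 1 = 16.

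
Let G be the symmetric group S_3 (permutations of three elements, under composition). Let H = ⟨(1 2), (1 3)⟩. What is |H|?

6

|⟨(1 2)⟩| = 2 and |⟨(1 3)⟩| = 2, so |H| is a multiple of lcm(2, 2) = 2 and divides |G| = 6.
Closing {(1 2), (1 3)} under the group operation gives all of G, so |H| = 6.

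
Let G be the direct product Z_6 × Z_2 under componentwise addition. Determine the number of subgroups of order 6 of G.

|G| = 12 and 6 | 12, so subgroups of order 6 are possible by Lagrange.
The subgroups of order 6 are: {(0,0), (0,1), (2,0), (2,1), (4,0), (4,1)}; {(0,0), (1,0), (2,0), (3,0), (4,0), (5,0)}; {(0,0), (1,1), (2,0), (3,1), (4,0), (5,1)}.
So G has 3 subgroups of order 6.

3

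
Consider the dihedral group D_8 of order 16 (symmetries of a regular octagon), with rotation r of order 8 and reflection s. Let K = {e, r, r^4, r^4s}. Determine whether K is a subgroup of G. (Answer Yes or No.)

r ∈ K but its inverse r^7 ∉ K, so K is not a subgroup.

No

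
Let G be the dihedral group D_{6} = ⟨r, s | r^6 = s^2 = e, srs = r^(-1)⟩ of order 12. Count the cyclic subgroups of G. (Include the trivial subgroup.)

10

A cyclic subgroup of order d is generated by each of its φ(d) elements of order d, so the cyclic subgroups of order d number (#elements of order d)/φ(d).
Cyclic subgroups by order — order 1: 1; order 2: 7; order 3: 1; order 6: 1.
Total: 10.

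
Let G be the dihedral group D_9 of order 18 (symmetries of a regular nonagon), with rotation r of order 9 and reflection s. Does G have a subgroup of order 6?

Yes

6 | 18. A subgroup of order 6 is {e, r^3, r^6, r^2s, r^5s, r^8s}.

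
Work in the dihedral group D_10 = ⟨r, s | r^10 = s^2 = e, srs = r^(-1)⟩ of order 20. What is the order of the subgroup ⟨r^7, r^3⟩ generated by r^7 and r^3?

|⟨r^7⟩| = 10 and |⟨r^3⟩| = 10, so |H| is a multiple of lcm(10, 10) = 10 and divides |G| = 20.
Closing under the operation: H = {e, r, r^2, r^3, r^4, r^5, r^6, r^7, r^8, r^9}, so |H| = 10.

10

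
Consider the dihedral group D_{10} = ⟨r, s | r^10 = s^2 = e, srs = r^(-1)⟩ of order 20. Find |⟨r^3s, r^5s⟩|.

10

|⟨r^3s⟩| = 2 and |⟨r^5s⟩| = 2, so |H| is a multiple of lcm(2, 2) = 2 and divides |G| = 20.
Closing under the operation: H = {e, r^2, r^4, r^6, r^8, rs, r^3s, r^5s, r^7s, r^9s}, so |H| = 10.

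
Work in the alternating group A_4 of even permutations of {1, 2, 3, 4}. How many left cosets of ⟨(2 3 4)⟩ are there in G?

4

|⟨(2 3 4)⟩| = 3 and |G| = 12.
By Lagrange, [G : H] = |G|/|H| = 12/3 = 4.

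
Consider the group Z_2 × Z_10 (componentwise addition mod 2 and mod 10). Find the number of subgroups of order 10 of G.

3

|G| = 20 and 10 | 20, so subgroups of order 10 are possible by Lagrange.
The subgroups of order 10 are: {(0,0), (0,1), (0,2), (0,3), (0,4), (0,5), (0,6), (0,7), (0,8), (0,9)}; {(0,0), (0,2), (0,4), (0,6), (0,8), (1,0), (1,2), (1,4), (1,6), (1,8)}; {(0,0), (0,2), (0,4), (0,6), (0,8), (1,1), (1,3), (1,5), (1,7), (1,9)}.
So G has 3 subgroups of order 10.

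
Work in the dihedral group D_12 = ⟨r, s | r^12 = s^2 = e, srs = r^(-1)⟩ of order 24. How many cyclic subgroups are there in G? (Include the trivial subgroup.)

18

A cyclic subgroup of order d is generated by each of its φ(d) elements of order d, so the cyclic subgroups of order d number (#elements of order d)/φ(d).
Cyclic subgroups by order — order 1: 1; order 2: 13; order 3: 1; order 4: 1; order 6: 1; order 12: 1.
Total: 18.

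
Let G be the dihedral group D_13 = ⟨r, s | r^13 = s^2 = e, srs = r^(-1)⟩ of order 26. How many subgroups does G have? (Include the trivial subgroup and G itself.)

|G| = 26, so by Lagrange every subgroup order divides 26. Divisors: 1, 2, 13, 26.
Subgroups by order — order 1: 1; order 2: 13; order 13: 1; order 26: 1.
Total: 1 + 13 + 1 + 1 = 16.

16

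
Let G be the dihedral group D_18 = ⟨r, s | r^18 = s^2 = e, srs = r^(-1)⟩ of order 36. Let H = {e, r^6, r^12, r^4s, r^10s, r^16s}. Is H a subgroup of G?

Yes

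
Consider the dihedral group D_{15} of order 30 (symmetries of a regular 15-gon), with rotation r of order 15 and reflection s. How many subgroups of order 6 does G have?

|G| = 30 and 6 | 30, so subgroups of order 6 are possible by Lagrange.
The subgroups of order 6 are: {e, r^5, r^10, s, r^5s, r^10s}; {e, r^5, r^10, rs, r^6s, r^11s}; {e, r^5, r^10, r^2s, r^7s, r^12s}; {e, r^5, r^10, r^3s, r^8s, r^13s}; … (5 in all).
So G has 5 subgroups of order 6.

5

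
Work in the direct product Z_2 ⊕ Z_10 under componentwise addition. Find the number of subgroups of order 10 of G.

|G| = 20 and 10 | 20, so subgroups of order 10 are possible by Lagrange.
The subgroups of order 10 are: {(0,0), (0,1), (0,2), (0,3), (0,4), (0,5), (0,6), (0,7), (0,8), (0,9)}; {(0,0), (0,2), (0,4), (0,6), (0,8), (1,0), (1,2), (1,4), (1,6), (1,8)}; {(0,0), (0,2), (0,4), (0,6), (0,8), (1,1), (1,3), (1,5), (1,7), (1,9)}.
So G has 3 subgroups of order 10.

3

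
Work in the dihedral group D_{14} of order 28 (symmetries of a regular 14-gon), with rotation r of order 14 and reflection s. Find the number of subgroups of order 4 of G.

|G| = 28 and 4 | 28, so subgroups of order 4 are possible by Lagrange.
The subgroups of order 4 are: {e, r^7, r^3s, r^10s}; {e, r^7, r^4s, r^11s}; {e, r^7, r^5s, r^12s}; {e, r^7, r^6s, r^13s}; … (7 in all).
So G has 7 subgroups of order 4.

7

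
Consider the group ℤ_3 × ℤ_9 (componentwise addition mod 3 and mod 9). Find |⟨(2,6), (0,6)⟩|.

9

|⟨(2,6)⟩| = 3 and |⟨(0,6)⟩| = 3, so |H| is a multiple of lcm(3, 3) = 3 and divides |G| = 27.
Closing under the operation: H = {(0,0), (0,3), (0,6), (1,0), (1,3), (1,6), (2,0), (2,3), (2,6)}, so |H| = 9.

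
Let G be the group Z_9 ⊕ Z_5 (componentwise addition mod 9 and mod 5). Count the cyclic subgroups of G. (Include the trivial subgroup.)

Each element a generates a cyclic subgroup ⟨a⟩; distinct elements may generate the same one (a cyclic group of order d has φ(d) generators).
Cyclic subgroups by order — order 1: 1; order 3: 1; order 5: 1; order 9: 1; order 15: 1; order 45: 1.
Total: 6.

6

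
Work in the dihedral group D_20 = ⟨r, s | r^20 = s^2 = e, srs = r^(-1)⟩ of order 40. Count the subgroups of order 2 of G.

|G| = 40 and 2 | 40, so subgroups of order 2 are possible by Lagrange.
The subgroups of order 2 are: {e, r^10}; {e, r^10s}; {e, r^11s}; {e, r^12s}; … (21 in all).
So G has 21 subgroups of order 2.

21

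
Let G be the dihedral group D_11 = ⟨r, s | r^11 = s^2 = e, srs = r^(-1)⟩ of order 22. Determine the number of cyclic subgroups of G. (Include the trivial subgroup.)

Each element a generates a cyclic subgroup ⟨a⟩; distinct elements may generate the same one (a cyclic group of order d has φ(d) generators).
Cyclic subgroups by order — order 1: 1; order 2: 11; order 11: 1.
Total: 13.

13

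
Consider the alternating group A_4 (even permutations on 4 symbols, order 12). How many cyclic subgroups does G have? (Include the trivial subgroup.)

8

A cyclic subgroup of order d is generated by each of its φ(d) elements of order d, so the cyclic subgroups of order d number (#elements of order d)/φ(d).
Cyclic subgroups by order — order 1: 1; order 2: 3; order 3: 4.
Total: 8.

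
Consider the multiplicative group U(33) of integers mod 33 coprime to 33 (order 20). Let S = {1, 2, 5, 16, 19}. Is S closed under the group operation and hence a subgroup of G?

No

16 ∈ S but its inverse 31 ∉ S, so S is not a subgroup.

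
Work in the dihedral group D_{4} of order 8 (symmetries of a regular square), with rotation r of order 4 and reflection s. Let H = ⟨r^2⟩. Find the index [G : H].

4

|⟨r^2⟩| = 2 and |G| = 8.
By Lagrange, [G : H] = |G|/|H| = 8/2 = 4.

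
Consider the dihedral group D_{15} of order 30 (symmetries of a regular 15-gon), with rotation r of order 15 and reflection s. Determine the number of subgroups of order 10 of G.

3

|G| = 30 and 10 | 30, so subgroups of order 10 are possible by Lagrange.
The subgroups of order 10 are: {e, r^3, r^6, r^9, r^12, rs, r^4s, r^7s, r^10s, r^13s}; {e, r^3, r^6, r^9, r^12, r^2s, r^5s, r^8s, r^11s, r^14s}; {e, r^3, r^6, r^9, r^12, s, r^3s, r^6s, r^9s, r^12s}.
So G has 3 subgroups of order 10.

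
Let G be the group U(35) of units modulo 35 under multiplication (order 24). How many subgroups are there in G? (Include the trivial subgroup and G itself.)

16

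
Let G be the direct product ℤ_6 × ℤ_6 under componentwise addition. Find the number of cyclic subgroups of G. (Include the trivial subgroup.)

20

A cyclic subgroup of order d is generated by each of its φ(d) elements of order d, so the cyclic subgroups of order d number (#elements of order d)/φ(d).
Cyclic subgroups by order — order 1: 1; order 2: 3; order 3: 4; order 6: 12.
Total: 20.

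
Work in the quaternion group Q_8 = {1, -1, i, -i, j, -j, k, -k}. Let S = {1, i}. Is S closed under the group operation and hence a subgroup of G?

i ∈ S but its inverse -i ∉ S, so S is not a subgroup.

No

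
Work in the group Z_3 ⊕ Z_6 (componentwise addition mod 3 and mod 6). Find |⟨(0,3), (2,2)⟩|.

6

|⟨(0,3)⟩| = 2 and |⟨(2,2)⟩| = 3, so |H| is a multiple of lcm(2, 3) = 6 and divides |G| = 18.
Closing under the operation: H = {(0,0), (0,3), (1,1), (1,4), (2,2), (2,5)}, so |H| = 6.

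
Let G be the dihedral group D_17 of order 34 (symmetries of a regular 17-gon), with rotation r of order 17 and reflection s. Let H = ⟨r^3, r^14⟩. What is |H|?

|⟨r^3⟩| = 17 and |⟨r^14⟩| = 17, so |H| is a multiple of lcm(17, 17) = 17 and divides |G| = 34.
Closing under the operation: H = {e, r, r^2, r^3, r^4, r^5, r^6, r^7, r^8, r^9, r^10, r^11, r^12, r^13, r^14, r^15, r^16}, so |H| = 17.

17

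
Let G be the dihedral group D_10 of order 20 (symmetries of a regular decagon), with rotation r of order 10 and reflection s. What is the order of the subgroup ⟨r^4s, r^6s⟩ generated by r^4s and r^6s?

10

|⟨r^4s⟩| = 2 and |⟨r^6s⟩| = 2, so |H| is a multiple of lcm(2, 2) = 2 and divides |G| = 20.
Closing under the operation: H = {e, r^2, r^4, r^6, r^8, s, r^2s, r^4s, r^6s, r^8s}, so |H| = 10.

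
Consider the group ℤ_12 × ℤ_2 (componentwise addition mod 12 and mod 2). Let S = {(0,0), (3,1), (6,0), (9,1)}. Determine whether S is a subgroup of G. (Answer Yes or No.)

|S| = 4 divides |G| = 24, consistent with Lagrange.
S contains the identity, every element's inverse is in S, and S is closed under +: it is a subgroup.
In fact S = ⟨(3,1)⟩.

Yes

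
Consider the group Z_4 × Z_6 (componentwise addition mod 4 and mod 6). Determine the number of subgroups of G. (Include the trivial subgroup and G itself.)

16

|G| = 24, so by Lagrange every subgroup order divides 24. Divisors: 1, 2, 3, 4, 6, 8, 12, 24.
Subgroups by order — order 1: 1; order 2: 3; order 3: 1; order 4: 3; order 6: 3; order 8: 1; order 12: 3; order 24: 1.
Total: 1 + 3 + 1 + 3 + 3 + 1 + 3 + 1 = 16.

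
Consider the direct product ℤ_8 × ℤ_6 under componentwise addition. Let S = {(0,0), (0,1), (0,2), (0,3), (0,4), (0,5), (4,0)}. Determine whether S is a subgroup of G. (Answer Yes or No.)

No

|S| = 7 does not divide |G| = 48, so by Lagrange S is not a subgroup.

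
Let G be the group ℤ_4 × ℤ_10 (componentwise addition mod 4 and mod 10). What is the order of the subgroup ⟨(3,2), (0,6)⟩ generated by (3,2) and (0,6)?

20

|⟨(3,2)⟩| = 20 and |⟨(0,6)⟩| = 5, so |H| is a multiple of lcm(20, 5) = 20 and divides |G| = 40.
Closing under the operation: H = {(0,0), (0,2), (0,4), (0,6), (0,8), (1,0), (1,2), (1,4), (1,6), (1,8), (2,0), (2,2), (2,4), (2,6), (2,8), (3,0), (3,2), (3,4), (3,6), (3,8)}, so |H| = 20.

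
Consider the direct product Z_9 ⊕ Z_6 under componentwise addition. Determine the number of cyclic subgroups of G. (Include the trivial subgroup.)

16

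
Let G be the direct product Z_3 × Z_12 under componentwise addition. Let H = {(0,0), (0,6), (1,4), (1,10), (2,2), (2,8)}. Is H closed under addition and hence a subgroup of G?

Yes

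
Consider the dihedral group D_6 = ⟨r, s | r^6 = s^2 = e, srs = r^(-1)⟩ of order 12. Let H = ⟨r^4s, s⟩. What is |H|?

6

|⟨r^4s⟩| = 2 and |⟨s⟩| = 2, so |H| is a multiple of lcm(2, 2) = 2 and divides |G| = 12.
Closing under the operation: H = {e, r^2, r^4, s, r^2s, r^4s}, so |H| = 6.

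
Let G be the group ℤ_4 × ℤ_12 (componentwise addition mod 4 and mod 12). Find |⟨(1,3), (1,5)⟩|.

|⟨(1,3)⟩| = 4 and |⟨(1,5)⟩| = 12, so |H| is a multiple of lcm(4, 12) = 12 and divides |G| = 48.
Closing under the operation: H = {(0,0), (0,2), (0,4), (0,6), (0,8), (0,10), (1,1), (1,3), (1,5), (1,7), (1,9), (1,11), (2,0), (2,2), (2,4), (2,6), (2,8), (2,10), (3,1), (3,3), (3,5), (3,7), (3,9), (3,11)}, so |H| = 24.

24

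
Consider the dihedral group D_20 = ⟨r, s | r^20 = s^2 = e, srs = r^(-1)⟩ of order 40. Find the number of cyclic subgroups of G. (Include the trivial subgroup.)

A cyclic subgroup of order d is generated by each of its φ(d) elements of order d, so the cyclic subgroups of order d number (#elements of order d)/φ(d).
Cyclic subgroups by order — order 1: 1; order 2: 21; order 4: 1; order 5: 1; order 10: 1; order 20: 1.
Total: 26.

26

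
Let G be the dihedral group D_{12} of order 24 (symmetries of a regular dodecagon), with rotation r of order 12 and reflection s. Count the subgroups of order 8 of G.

3

|G| = 24 and 8 | 24, so subgroups of order 8 are possible by Lagrange.
The subgroups of order 8 are: {e, r^3, r^6, r^9, rs, r^4s, r^7s, r^10s}; {e, r^3, r^6, r^9, r^2s, r^5s, r^8s, r^11s}; {e, r^3, r^6, r^9, s, r^3s, r^6s, r^9s}.
So G has 3 subgroups of order 8.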